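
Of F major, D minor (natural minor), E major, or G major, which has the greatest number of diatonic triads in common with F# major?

E major

Triads of F# major: F# major (I), G# minor (ii), A# minor (iii), B major (IV), C# major (V), D# minor (vi), E# diminished (vii°).
F major shares 0: none.
D minor (natural minor) shares 0: none.
E major shares 2: G#m, B.
G major shares 0: none.
The most common triads (2) are shared with E major.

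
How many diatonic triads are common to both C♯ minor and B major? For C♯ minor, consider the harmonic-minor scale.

1

Diatonic triads of C♯ minor (harmonic minor): C♯m (i), D♯dim (ii°), Eaug (III+), F♯m (iv), G♯ (V), A (VI), B♯dim (vii°).
Diatonic triads of B major: B (I), C♯m (ii), D♯m (iii), E (IV), F♯ (V), G♯m (vi), A♯dim (vii°).
Matching root and quality in both lists: C♯m.
That gives 1 common triad.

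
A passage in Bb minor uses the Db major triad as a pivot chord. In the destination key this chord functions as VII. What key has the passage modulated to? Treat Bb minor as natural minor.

The numeral VII denotes a major triad on scale degree 7. With Db on degree 7, the tonic of the new key is Eb.
Degree 7 carries a major triad in natural-minor keys, so the destination is Eb minor.
Check: the diatonic triads of Eb minor (natural minor) are Ebm (i), Fdim (ii°), Gb (III), Abm (iv), Bbm (v), Cb (VI), Db (VII) — Db major is indeed VII.

Eb minor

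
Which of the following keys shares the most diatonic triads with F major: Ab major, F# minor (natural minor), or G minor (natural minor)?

Triads of F major: F major (I), G minor (ii), A minor (iii), Bb major (IV), C major (V), D minor (vi), E diminished (vii°).
Ab major shares 0: none.
F# minor (natural minor) shares 0: none.
G minor (natural minor) shares 4: F, Gm, Bb, Dm.
The most common triads (4) are shared with G minor.

G minor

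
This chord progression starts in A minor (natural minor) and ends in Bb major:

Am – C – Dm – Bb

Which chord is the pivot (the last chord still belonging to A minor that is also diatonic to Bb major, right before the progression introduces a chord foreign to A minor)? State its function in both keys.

Dm — iv in A minor, iii in Bb major

Chords diatonic to A minor: Am, Bdim, C, Dm, Em, F, G.
Reading the progression, the first chord not in that set is Bb, so the modulation leaves A minor there.
The chord immediately before Bb is Dm, which is diatonic to both keys: iv in A minor and iii in Bb major.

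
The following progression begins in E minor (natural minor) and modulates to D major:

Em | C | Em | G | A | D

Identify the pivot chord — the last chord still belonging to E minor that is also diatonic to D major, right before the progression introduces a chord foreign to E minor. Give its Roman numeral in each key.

G — III in E minor, IV in D major

Chords diatonic to E minor: Em, F#dim, G, Am, Bm, C, D.
Reading the progression, the first chord not in that set is A, so the modulation leaves E minor there.
The chord immediately before A is G, which is diatonic to both keys: III in E minor and IV in D major.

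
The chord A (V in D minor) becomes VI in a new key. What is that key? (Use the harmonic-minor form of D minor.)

The numeral VI denotes a major triad on scale degree 6. With A on degree 6, the tonic of the new key is C#.
Degree 6 carries a major triad in minor keys, so the destination is C# minor.
Check: the diatonic triads of C# minor (natural minor) are C#m (i), D#dim (ii°), E (III), F#m (iv), G#m (v), A (VI), B (VII) — A is indeed VI.

C# minor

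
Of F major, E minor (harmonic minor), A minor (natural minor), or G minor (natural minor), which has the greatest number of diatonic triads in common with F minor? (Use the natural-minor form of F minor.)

Triads of F minor (natural minor): F minor (i), G diminished (ii°), A♭ major (III), B♭ minor (iv), C minor (v), D♭ major (VI), E♭ major (VII).
F major shares 0: none.
E minor (harmonic minor) shares 0: none.
A minor (natural minor) shares 0: none.
G minor (natural minor) shares 2: Cm, E♭.
The most common triads (2) are shared with G minor.

G minor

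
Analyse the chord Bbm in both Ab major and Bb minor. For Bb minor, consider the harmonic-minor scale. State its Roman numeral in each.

The scale of Ab major is Ab Bb C Db Eb F G; Bb is degree 2, and the triad built there (Bb-Db-F) is minor, so it is ii.
The scale of Bb minor (harmonic minor) is Bb C Db Eb F Gb A; Bb is degree 1, and the triad built there (Bb-Db-F) is minor, so it is i.

ii in Ab major; i in Bb minor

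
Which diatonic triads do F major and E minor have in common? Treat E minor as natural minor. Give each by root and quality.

Am, C

Triads in F major: F (I), Gm (ii), Am (iii), B♭ (IV), C (V), Dm (vi), Edim (vii°).
Triads in E minor (natural minor): Em (i), F♯dim (ii°), G (III), Am (iv), Bm (v), C (VI), D (VII).
Shared triads with their functions: Am (iii in F major, iv in E minor); C (V in F major, VI in E minor).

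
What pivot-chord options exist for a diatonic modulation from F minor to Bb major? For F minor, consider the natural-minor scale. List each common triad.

Triads in F minor (natural minor): F minor (i), G diminished (ii°), Ab major (III), Bb minor (iv), C minor (v), Db major (VI), Eb major (VII).
Triads in Bb major: Bb major (I), C minor (ii), D minor (iii), Eb major (IV), F major (V), G minor (vi), A diminished (vii°).
Shared triads with their functions: C minor (v in F minor, ii in Bb major); Eb major (VII in F minor, IV in Bb major).

Cm, Eb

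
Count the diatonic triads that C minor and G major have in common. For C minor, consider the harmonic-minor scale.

1

Diatonic triads of C minor (harmonic minor): Cm (i), Ddim (ii°), Ebaug (III+), Fm (iv), G (V), Ab (VI), Bdim (vii°).
Diatonic triads of G major: G (I), Am (ii), Bm (iii), C (IV), D (V), Em (vi), F#dim (vii°).
Matching root and quality in both lists: G.
That gives 1 common triad.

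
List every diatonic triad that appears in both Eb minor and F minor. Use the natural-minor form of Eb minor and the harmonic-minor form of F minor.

Triads in Eb minor (natural minor): Ebm (i), Fdim (ii°), Gb (III), Abm (iv), Bbm (v), Cb (VI), Db (VII).
Triads in F minor (harmonic minor): Fm (i), Gdim (ii°), Abaug (III+), Bbm (iv), C (V), Db (VI), Edim (vii°).
Shared triads with their functions: Bbm (v in Eb minor, iv in F minor); Db (VII in Eb minor, VI in F minor).

Bbm, Db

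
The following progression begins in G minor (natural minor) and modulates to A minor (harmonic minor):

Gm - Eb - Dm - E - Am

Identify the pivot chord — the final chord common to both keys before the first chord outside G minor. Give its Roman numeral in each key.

Chords diatonic to G minor: Gm, Adim, Bb, Cm, Dm, Eb, F.
Reading the progression, the first chord not in that set is E, so the modulation leaves G minor there.
The chord immediately before E is Dm, which is diatonic to both keys: v in G minor and iv in A minor.

Dm — v in G minor, iv in A minor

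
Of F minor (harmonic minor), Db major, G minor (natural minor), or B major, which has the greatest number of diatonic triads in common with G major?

Triads of G major: G major (I), A minor (ii), B minor (iii), C major (IV), D major (V), E minor (vi), F# diminished (vii°).
F minor (harmonic minor) shares 1: C.
Db major shares 0: none.
G minor (natural minor) shares 0: none.
B major shares 0: none.
The most common triads (1) are shared with F minor.

F minor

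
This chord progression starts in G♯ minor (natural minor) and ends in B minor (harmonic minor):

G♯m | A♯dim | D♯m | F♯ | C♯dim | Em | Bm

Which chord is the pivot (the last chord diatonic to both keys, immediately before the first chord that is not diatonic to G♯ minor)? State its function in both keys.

Chords diatonic to G♯ minor: G♯m, A♯dim, B, C♯m, D♯m, E, F♯.
Reading the progression, the first chord not in that set is C♯dim, so the modulation leaves G♯ minor there.
The chord immediately before C♯dim is F♯, which is diatonic to both keys: VII in G♯ minor and V in B minor.

F♯ — VII in G♯ minor, V in B minor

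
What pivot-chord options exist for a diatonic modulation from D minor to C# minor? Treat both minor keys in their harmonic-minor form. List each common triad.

A

Triads in D minor (harmonic minor): Dm (i), Edim (ii°), Faug (III+), Gm (iv), A (V), Bb (VI), C#dim (vii°).
Triads in C# minor (harmonic minor): C#m (i), D#dim (ii°), Eaug (III+), F#m (iv), G# (V), A (VI), B#dim (vii°).
Shared triads with their functions: A (V in D minor, VI in C# minor).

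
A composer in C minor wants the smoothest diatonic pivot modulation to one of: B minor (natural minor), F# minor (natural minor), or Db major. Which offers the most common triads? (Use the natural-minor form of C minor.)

Db major

Triads of C minor (natural minor): Cm (i), Ddim (ii°), Eb (III), Fm (iv), Gm (v), Ab (VI), Bb (VII).
B minor (natural minor) shares 0: none.
F# minor (natural minor) shares 0: none.
Db major shares 2: Fm, Ab.
The most common triads (2) are shared with Db major.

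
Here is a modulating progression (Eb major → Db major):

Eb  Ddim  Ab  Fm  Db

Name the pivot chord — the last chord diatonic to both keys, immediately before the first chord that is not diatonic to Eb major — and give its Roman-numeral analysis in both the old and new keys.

Fm — ii in Eb major, iii in Db major

Chords diatonic to Eb major: Eb, Fm, Gm, Ab, Bb, Cm, Ddim.
Reading the progression, the first chord not in that set is Db, so the modulation leaves Eb major there.
The chord immediately before Db is Fm, which is diatonic to both keys: ii in Eb major and iii in Db major.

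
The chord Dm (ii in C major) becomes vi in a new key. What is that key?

F major

The numeral vi denotes a minor triad on scale degree 6. With D on degree 6, the tonic of the new key is F.
Degree 6 carries a minor triad in major keys, so the destination is F major.
Check: the diatonic triads of F major are F (I), Gm (ii), Am (iii), Bb (IV), C (V), Dm (vi), Edim (vii°) — Dm is indeed vi.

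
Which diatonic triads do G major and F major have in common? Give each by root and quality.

Triads in G major: G major (I), A minor (ii), B minor (iii), C major (IV), D major (V), E minor (vi), F# diminished (vii°).
Triads in F major: F major (I), G minor (ii), A minor (iii), Bb major (IV), C major (V), D minor (vi), E diminished (vii°).
Shared triads with their functions: A minor (ii in G major, iii in F major); C major (IV in G major, V in F major).

Am, C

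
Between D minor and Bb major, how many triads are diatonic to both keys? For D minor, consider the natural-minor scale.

Diatonic triads of D minor (natural minor): Dm (i), Edim (ii°), F (III), Gm (iv), Am (v), Bb (VI), C (VII).
Diatonic triads of Bb major: Bb (I), Cm (ii), Dm (iii), Eb (IV), F (V), Gm (vi), Adim (vii°).
Matching root and quality in both lists: Dm, F, Gm, Bb.
That gives 4 common triads.

4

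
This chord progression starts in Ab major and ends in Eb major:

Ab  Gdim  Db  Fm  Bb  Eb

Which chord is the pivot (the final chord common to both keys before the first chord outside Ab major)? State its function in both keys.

Fm — vi in Ab major, ii in Eb major

Chords diatonic to Ab major: Ab, Bbm, Cm, Db, Eb, Fm, Gdim.
Reading the progression, the first chord not in that set is Bb, so the modulation leaves Ab major there.
The chord immediately before Bb is Fm, which is diatonic to both keys: vi in Ab major and ii in Eb major.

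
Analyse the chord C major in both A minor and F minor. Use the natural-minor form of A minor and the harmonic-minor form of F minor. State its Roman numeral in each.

III in A minor; V in F minor

The scale of A minor (natural minor) is A B C D E F G; C is degree 3, and the triad built there (C-E-G) is major, so it is III.
The scale of F minor (harmonic minor) is F G Ab Bb C Db E; C is degree 5, and the triad built there (C-E-G) is major, so it is V.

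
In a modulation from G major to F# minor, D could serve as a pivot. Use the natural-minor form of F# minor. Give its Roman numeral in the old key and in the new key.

V in G major; VI in F# minor

The scale of G major is G A B C D E F#; D is degree 5, and the triad built there (D-F#-A) is major, so it is V.
The scale of F# minor (natural minor) is F# G# A B C# D E; D is degree 6, and the triad built there (D-F#-A) is major, so it is VI.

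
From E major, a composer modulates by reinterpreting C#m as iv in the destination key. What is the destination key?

The numeral iv denotes a minor triad on scale degree 4. With C# on degree 4, the tonic of the new key is G#.
Degree 4 carries a minor triad in minor keys, so the destination is G# minor.
Check: the diatonic triads of G# minor (natural minor) are G#m (i), A#dim (ii°), B (III), C#m (iv), D#m (v), E (VI), F# (VII) — C#m is indeed iv.

G# minor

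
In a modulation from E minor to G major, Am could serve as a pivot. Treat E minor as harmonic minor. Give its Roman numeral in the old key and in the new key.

iv in E minor; ii in G major

The scale of E minor (harmonic minor) is E F# G A B C D#; A is degree 4, and the triad built there (A-C-E) is minor, so it is iv.
The scale of G major is G A B C D E F#; A is degree 2, and the triad built there (A-C-E) is minor, so it is ii.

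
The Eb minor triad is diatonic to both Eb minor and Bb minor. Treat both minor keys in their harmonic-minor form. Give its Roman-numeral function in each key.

i in Eb minor; iv in Bb minor

The scale of Eb minor (harmonic minor) is Eb F Gb Ab Bb Cb D; Eb is degree 1, and the triad built there (Eb-Gb-Bb) is minor, so it is i.
The scale of Bb minor (harmonic minor) is Bb C Db Eb F Gb A; Eb is degree 4, and the triad built there (Eb-Gb-Bb) is minor, so it is iv.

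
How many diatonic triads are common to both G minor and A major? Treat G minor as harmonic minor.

Diatonic triads of G minor (harmonic minor): Gm (i), Adim (ii°), Bbaug (III+), Cm (iv), D (V), Eb (VI), F#dim (vii°).
Diatonic triads of A major: A (I), Bm (ii), C#m (iii), D (IV), E (V), F#m (vi), G#dim (vii°).
Matching root and quality in both lists: D.
That gives 1 common triad.

1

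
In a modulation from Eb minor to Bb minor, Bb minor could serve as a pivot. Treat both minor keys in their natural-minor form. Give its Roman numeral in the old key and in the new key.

v in Eb minor; i in Bb minor

The scale of Eb minor (natural minor) is Eb F Gb Ab Bb Cb Db; Bb is degree 5, and the triad built there (Bb-Db-F) is minor, so it is v.
The scale of Bb minor (natural minor) is Bb C Db Eb F Gb Ab; Bb is degree 1, and the triad built there (Bb-Db-F) is minor, so it is i.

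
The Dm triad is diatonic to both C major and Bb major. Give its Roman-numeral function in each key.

ii in C major; iii in Bb major

The scale of C major is C D E F G A B; D is degree 2, and the triad built there (D-F-A) is minor, so it is ii.
The scale of Bb major is Bb C D Eb F G A; D is degree 3, and the triad built there (D-F-A) is minor, so it is iii.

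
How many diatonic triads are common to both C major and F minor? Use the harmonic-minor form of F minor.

Diatonic triads of C major: C (I), Dm (ii), Em (iii), F (IV), G (V), Am (vi), Bdim (vii°).
Diatonic triads of F minor (harmonic minor): Fm (i), Gdim (ii°), Abaug (III+), Bbm (iv), C (V), Db (VI), Edim (vii°).
Matching root and quality in both lists: C.
That gives 1 common triad.

1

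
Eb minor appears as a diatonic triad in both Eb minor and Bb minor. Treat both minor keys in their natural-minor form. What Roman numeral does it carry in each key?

The scale of Eb minor (natural minor) is Eb F Gb Ab Bb Cb Db; Eb is degree 1, and the triad built there (Eb-Gb-Bb) is minor, so it is i.
The scale of Bb minor (natural minor) is Bb C Db Eb F Gb Ab; Eb is degree 4, and the triad built there (Eb-Gb-Bb) is minor, so it is iv.

i in Eb minor; iv in Bb minor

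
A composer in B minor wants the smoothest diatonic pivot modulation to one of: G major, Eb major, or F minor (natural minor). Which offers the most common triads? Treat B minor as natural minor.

Triads of B minor (natural minor): Bm (i), C#dim (ii°), D (III), Em (iv), F#m (v), G (VI), A (VII).
G major shares 4: Bm, D, Em, G.
Eb major shares 0: none.
F minor (natural minor) shares 0: none.
The most common triads (4) are shared with G major.

G major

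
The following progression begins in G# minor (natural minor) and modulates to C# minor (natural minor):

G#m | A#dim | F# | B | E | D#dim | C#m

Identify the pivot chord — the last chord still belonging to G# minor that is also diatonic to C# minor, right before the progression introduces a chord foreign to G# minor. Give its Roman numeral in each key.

Chords diatonic to G# minor: G#m, A#dim, B, C#m, D#m, E, F#.
Reading the progression, the first chord not in that set is D#dim, so the modulation leaves G# minor there.
The chord immediately before D#dim is E, which is diatonic to both keys: VI in G# minor and III in C# minor.

E — VI in G# minor, III in C# minor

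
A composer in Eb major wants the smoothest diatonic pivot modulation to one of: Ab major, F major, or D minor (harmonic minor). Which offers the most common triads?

Ab major

Triads of Eb major: Eb (I), Fm (ii), Gm (iii), Ab (IV), Bb (V), Cm (vi), Ddim (vii°).
Ab major shares 4: Eb, Fm, Ab, Cm.
F major shares 2: Gm, Bb.
D minor (harmonic minor) shares 2: Gm, Bb.
The most common triads (4) are shared with Ab major.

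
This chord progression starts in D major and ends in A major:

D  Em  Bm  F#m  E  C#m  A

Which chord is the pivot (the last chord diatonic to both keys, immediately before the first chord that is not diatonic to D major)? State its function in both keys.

Chords diatonic to D major: D, Em, F#m, G, A, Bm, C#dim.
Reading the progression, the first chord not in that set is E, so the modulation leaves D major there.
The chord immediately before E is F#m, which is diatonic to both keys: iii in D major and vi in A major.

F#m — iii in D major, vi in A major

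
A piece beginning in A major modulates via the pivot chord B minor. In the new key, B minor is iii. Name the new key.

G major

The numeral iii denotes a minor triad on scale degree 3. With B on degree 3, the tonic of the new key is G.
Degree 3 carries a minor triad in major keys, so the destination is G major.
Check: the diatonic triads of G major are G (I), Am (ii), Bm (iii), C (IV), D (V), Em (vi), F#dim (vii°) — B minor is indeed iii.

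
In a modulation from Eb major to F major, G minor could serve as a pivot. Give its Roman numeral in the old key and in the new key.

The scale of Eb major is Eb F G Ab Bb C D; G is degree 3, and the triad built there (G-Bb-D) is minor, so it is iii.
The scale of F major is F G A Bb C D E; G is degree 2, and the triad built there (G-Bb-D) is minor, so it is ii.

iii in Eb major; ii in F major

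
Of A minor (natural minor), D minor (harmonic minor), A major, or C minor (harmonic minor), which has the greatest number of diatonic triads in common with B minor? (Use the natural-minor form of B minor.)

A major

Triads of B minor (natural minor): Bm (i), C♯dim (ii°), D (III), Em (iv), F♯m (v), G (VI), A (VII).
A minor (natural minor) shares 2: Em, G.
D minor (harmonic minor) shares 2: C♯dim, A.
A major shares 4: Bm, D, F♯m, A.
C minor (harmonic minor) shares 1: G.
The most common triads (4) are shared with A major.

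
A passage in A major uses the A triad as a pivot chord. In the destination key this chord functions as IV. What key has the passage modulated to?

E major

The numeral IV denotes a major triad on scale degree 4. With A on degree 4, the tonic of the new key is E.
Degree 4 carries a major triad in major keys, so the destination is E major.
Check: the diatonic triads of E major are E (I), F#m (ii), G#m (iii), A (IV), B (V), C#m (vi), D#dim (vii°) — A is indeed IV.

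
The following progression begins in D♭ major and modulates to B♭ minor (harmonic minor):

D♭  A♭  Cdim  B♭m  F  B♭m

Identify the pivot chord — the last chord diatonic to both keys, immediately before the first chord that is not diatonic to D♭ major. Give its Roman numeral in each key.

B♭m — vi in D♭ major, i in B♭ minor

Chords diatonic to D♭ major: D♭, E♭m, Fm, G♭, A♭, B♭m, Cdim.
Reading the progression, the first chord not in that set is F, so the modulation leaves D♭ major there.
The chord immediately before F is B♭m, which is diatonic to both keys: vi in D♭ major and i in B♭ minor.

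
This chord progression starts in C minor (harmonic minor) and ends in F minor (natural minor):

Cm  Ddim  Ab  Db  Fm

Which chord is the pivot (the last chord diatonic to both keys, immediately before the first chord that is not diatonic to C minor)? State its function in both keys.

Ab — VI in C minor, III in F minor

Chords diatonic to C minor: Cm, Ddim, Ebaug, Fm, G, Ab, Bdim.
Reading the progression, the first chord not in that set is Db, so the modulation leaves C minor there.
The chord immediately before Db is Ab, which is diatonic to both keys: VI in C minor and III in F minor.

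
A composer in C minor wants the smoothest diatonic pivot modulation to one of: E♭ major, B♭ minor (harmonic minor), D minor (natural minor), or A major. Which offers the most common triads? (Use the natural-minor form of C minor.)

Triads of C minor (natural minor): C minor (i), D diminished (ii°), E♭ major (III), F minor (iv), G minor (v), A♭ major (VI), B♭ major (VII).
E♭ major shares 7: Cm, Ddim, E♭, Fm, Gm, A♭, B♭.
B♭ minor (harmonic minor) shares 0: none.
D minor (natural minor) shares 2: Gm, B♭.
A major shares 0: none.
The most common triads (7) are shared with E♭ major.

E♭ major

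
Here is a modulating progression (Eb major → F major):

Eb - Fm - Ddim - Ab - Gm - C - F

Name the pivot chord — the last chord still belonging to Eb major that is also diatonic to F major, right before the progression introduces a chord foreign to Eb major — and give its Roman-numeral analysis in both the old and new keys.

Chords diatonic to Eb major: Eb, Fm, Gm, Ab, Bb, Cm, Ddim.
Reading the progression, the first chord not in that set is C, so the modulation leaves Eb major there.
The chord immediately before C is Gm, which is diatonic to both keys: iii in Eb major and ii in F major.

Gm — iii in Eb major, ii in F major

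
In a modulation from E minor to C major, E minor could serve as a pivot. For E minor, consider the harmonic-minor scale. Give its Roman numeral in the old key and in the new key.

i in E minor; iii in C major

The scale of E minor (harmonic minor) is E F# G A B C D#; E is degree 1, and the triad built there (E-G-B) is minor, so it is i.
The scale of C major is C D E F G A B; E is degree 3, and the triad built there (E-G-B) is minor, so it is iii.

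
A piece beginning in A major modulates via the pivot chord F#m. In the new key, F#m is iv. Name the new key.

C# minor

The numeral iv denotes a minor triad on scale degree 4. With F# on degree 4, the tonic of the new key is C#.
Degree 4 carries a minor triad in minor keys, so the destination is C# minor.
Check: the diatonic triads of C# minor (natural minor) are C#m (i), D#dim (ii°), E (III), F#m (iv), G#m (v), A (VI), B (VII) — F#m is indeed iv.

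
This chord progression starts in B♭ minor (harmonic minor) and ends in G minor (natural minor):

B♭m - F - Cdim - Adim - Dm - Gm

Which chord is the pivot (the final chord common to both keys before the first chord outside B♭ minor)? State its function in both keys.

Chords diatonic to B♭ minor: B♭m, Cdim, D♭aug, E♭m, F, G♭, Adim.
Reading the progression, the first chord not in that set is Dm, so the modulation leaves B♭ minor there.
The chord immediately before Dm is Adim, which is diatonic to both keys: vii° in B♭ minor and ii° in G minor.

Adim — vii° in B♭ minor, ii° in G minor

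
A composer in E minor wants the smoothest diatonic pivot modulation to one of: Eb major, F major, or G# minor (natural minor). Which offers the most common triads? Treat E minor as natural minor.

Triads of E minor (natural minor): E minor (i), F# diminished (ii°), G major (III), A minor (iv), B minor (v), C major (VI), D major (VII).
Eb major shares 0: none.
F major shares 2: Am, C.
G# minor (natural minor) shares 0: none.
The most common triads (2) are shared with F major.

F major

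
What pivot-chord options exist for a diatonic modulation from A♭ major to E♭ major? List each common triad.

Triads in A♭ major: A♭ (I), B♭m (ii), Cm (iii), D♭ (IV), E♭ (V), Fm (vi), Gdim (vii°).
Triads in E♭ major: E♭ (I), Fm (ii), Gm (iii), A♭ (IV), B♭ (V), Cm (vi), Ddim (vii°).
Shared triads with their functions: A♭ (I in A♭ major, IV in E♭ major); Cm (iii in A♭ major, vi in E♭ major); E♭ (V in A♭ major, I in E♭ major); Fm (vi in A♭ major, ii in E♭ major).

A♭, Cm, E♭, Fm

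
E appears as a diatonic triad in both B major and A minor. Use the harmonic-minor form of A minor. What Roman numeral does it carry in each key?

IV in B major; V in A minor

The scale of B major is B C# D# E F# G# A#; E is degree 4, and the triad built there (E-G#-B) is major, so it is IV.
The scale of A minor (harmonic minor) is A B C D E F G#; E is degree 5, and the triad built there (E-G#-B) is major, so it is V.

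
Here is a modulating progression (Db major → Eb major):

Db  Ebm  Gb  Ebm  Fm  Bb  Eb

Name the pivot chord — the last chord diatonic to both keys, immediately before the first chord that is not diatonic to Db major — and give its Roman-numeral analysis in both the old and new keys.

Chords diatonic to Db major: Db, Ebm, Fm, Gb, Ab, Bbm, Cdim.
Reading the progression, the first chord not in that set is Bb, so the modulation leaves Db major there.
The chord immediately before Bb is Fm, which is diatonic to both keys: iii in Db major and ii in Eb major.

Fm — iii in Db major, ii in Eb major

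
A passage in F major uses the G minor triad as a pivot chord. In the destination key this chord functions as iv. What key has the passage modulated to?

D minor

The numeral iv denotes a minor triad on scale degree 4. With G on degree 4, the tonic of the new key is D.
Degree 4 carries a minor triad in minor keys, so the destination is D minor.
Check: the diatonic triads of D minor (natural minor) are Dm (i), Edim (ii°), F (III), Gm (iv), Am (v), Bb (VI), C (VII) — G minor is indeed iv.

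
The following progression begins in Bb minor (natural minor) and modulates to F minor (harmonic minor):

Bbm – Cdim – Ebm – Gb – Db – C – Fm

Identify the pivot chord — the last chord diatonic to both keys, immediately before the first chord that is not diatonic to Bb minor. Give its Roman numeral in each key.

Db — III in Bb minor, VI in F minor

Chords diatonic to Bb minor: Bbm, Cdim, Db, Ebm, Fm, Gb, Ab.
Reading the progression, the first chord not in that set is C, so the modulation leaves Bb minor there.
The chord immediately before C is Db, which is diatonic to both keys: III in Bb minor and VI in F minor.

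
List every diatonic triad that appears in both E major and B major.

Triads in E major: E (I), F#m (ii), G#m (iii), A (IV), B (V), C#m (vi), D#dim (vii°).
Triads in B major: B (I), C#m (ii), D#m (iii), E (IV), F# (V), G#m (vi), A#dim (vii°).
Shared triads with their functions: E (I in E major, IV in B major); G#m (iii in E major, vi in B major); B (V in E major, I in B major); C#m (vi in E major, ii in B major).

E, G#m, B, C#m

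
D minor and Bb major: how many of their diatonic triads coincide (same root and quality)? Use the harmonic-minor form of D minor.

Diatonic triads of D minor (harmonic minor): Dm (i), Edim (ii°), Faug (III+), Gm (iv), A (V), Bb (VI), C#dim (vii°).
Diatonic triads of Bb major: Bb (I), Cm (ii), Dm (iii), Eb (IV), F (V), Gm (vi), Adim (vii°).
Matching root and quality in both lists: Dm, Gm, Bb.
That gives 3 common triads.

3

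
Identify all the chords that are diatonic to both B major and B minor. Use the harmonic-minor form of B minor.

Triads in B major: B major (I), C# minor (ii), D# minor (iii), E major (IV), F# major (V), G# minor (vi), A# diminished (vii°).
Triads in B minor (harmonic minor): B minor (i), C# diminished (ii°), D augmented (III+), E minor (iv), F# major (V), G major (VI), A# diminished (vii°).
Shared triads with their functions: F# major (V in B major, V in B minor); A# diminished (vii° in B major, vii° in B minor).

F#, A#dim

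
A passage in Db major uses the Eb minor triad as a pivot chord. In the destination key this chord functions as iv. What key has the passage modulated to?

Bb minor

The numeral iv denotes a minor triad on scale degree 4. With Eb on degree 4, the tonic of the new key is Bb.
Degree 4 carries a minor triad in minor keys, so the destination is Bb minor.
Check: the diatonic triads of Bb minor (natural minor) are Bbm (i), Cdim (ii°), Db (III), Ebm (iv), Fm (v), Gb (VI), Ab (VII) — Eb minor is indeed iv.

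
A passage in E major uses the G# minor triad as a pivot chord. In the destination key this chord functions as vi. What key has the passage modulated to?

The numeral vi denotes a minor triad on scale degree 6. With G# on degree 6, the tonic of the new key is B.
Degree 6 carries a minor triad in major keys, so the destination is B major.
Check: the diatonic triads of B major are B (I), C#m (ii), D#m (iii), E (IV), F# (V), G#m (vi), A#dim (vii°) — G# minor is indeed vi.

B major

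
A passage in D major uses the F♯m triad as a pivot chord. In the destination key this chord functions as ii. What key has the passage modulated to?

The numeral ii denotes a minor triad on scale degree 2. With F♯ on degree 2, the tonic of the new key is E.
Degree 2 carries a minor triad in major keys, so the destination is E major.
Check: the diatonic triads of E major are E (I), F♯m (ii), G♯m (iii), A (IV), B (V), C♯m (vi), D♯dim (vii°) — F♯m is indeed ii.

E major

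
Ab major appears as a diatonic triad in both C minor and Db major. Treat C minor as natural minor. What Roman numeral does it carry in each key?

The scale of C minor (natural minor) is C D Eb F G Ab Bb; Ab is degree 6, and the triad built there (Ab-C-Eb) is major, so it is VI.
The scale of Db major is Db Eb F Gb Ab Bb C; Ab is degree 5, and the triad built there (Ab-C-Eb) is major, so it is V.

VI in C minor; V in Db major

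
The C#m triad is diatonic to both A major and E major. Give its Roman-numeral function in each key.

iii in A major; vi in E major

The scale of A major is A B C# D E F# G#; C# is degree 3, and the triad built there (C#-E-G#) is minor, so it is iii.
The scale of E major is E F# G# A B C# D#; C# is degree 6, and the triad built there (C#-E-G#) is minor, so it is vi.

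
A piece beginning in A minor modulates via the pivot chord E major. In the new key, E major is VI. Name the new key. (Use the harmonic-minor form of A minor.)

The numeral VI denotes a major triad on scale degree 6. With E on degree 6, the tonic of the new key is G#.
Degree 6 carries a major triad in minor keys, so the destination is G# minor.
Check: the diatonic triads of G# minor (natural minor) are G#m (i), A#dim (ii°), B (III), C#m (iv), D#m (v), E (VI), F# (VII) — E major is indeed VI.

G# minor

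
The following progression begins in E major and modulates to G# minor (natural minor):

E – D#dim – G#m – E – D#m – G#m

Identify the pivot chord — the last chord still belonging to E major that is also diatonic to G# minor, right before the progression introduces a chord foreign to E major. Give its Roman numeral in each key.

Chords diatonic to E major: E, F#m, G#m, A, B, C#m, D#dim.
Reading the progression, the first chord not in that set is D#m, so the modulation leaves E major there.
The chord immediately before D#m is E, which is diatonic to both keys: I in E major and VI in G# minor.

E — I in E major, VI in G# minor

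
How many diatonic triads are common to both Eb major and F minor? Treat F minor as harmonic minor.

Diatonic triads of Eb major: Eb major (I), F minor (ii), G minor (iii), Ab major (IV), Bb major (V), C minor (vi), D diminished (vii°).
Diatonic triads of F minor (harmonic minor): F minor (i), G diminished (ii°), Ab augmented (III+), Bb minor (iv), C major (V), Db major (VI), E diminished (vii°).
Matching root and quality in both lists: F minor.
That gives 1 common triad.

1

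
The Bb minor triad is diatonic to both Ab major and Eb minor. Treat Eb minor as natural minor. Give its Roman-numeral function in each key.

ii in Ab major; v in Eb minor

The scale of Ab major is Ab Bb C Db Eb F G; Bb is degree 2, and the triad built there (Bb-Db-F) is minor, so it is ii.
The scale of Eb minor (natural minor) is Eb F Gb Ab Bb Cb Db; Bb is degree 5, and the triad built there (Bb-Db-F) is minor, so it is v.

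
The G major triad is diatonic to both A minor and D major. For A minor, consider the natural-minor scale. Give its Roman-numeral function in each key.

The scale of A minor (natural minor) is A B C D E F G; G is degree 7, and the triad built there (G-B-D) is major, so it is VII.
The scale of D major is D E F♯ G A B C♯; G is degree 4, and the triad built there (G-B-D) is major, so it is IV.

VII in A minor; IV in D major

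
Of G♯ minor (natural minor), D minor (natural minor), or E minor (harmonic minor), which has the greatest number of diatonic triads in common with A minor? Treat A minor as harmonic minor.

Triads of A minor (harmonic minor): Am (i), Bdim (ii°), Caug (III+), Dm (iv), E (V), F (VI), G♯dim (vii°).
G♯ minor (natural minor) shares 1: E.
D minor (natural minor) shares 3: Am, Dm, F.
E minor (harmonic minor) shares 1: Am.
The most common triads (3) are shared with D minor.

D minor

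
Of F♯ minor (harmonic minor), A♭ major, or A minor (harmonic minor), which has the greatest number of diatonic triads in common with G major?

Triads of G major: G (I), Am (ii), Bm (iii), C (IV), D (V), Em (vi), F♯dim (vii°).
F♯ minor (harmonic minor) shares 2: Bm, D.
A♭ major shares 0: none.
A minor (harmonic minor) shares 1: Am.
The most common triads (2) are shared with F♯ minor.

F♯ minor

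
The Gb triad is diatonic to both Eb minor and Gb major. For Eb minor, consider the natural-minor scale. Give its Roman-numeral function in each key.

III in Eb minor; I in Gb major

The scale of Eb minor (natural minor) is Eb F Gb Ab Bb Cb Db; Gb is degree 3, and the triad built there (Gb-Bb-Db) is major, so it is III.
The scale of Gb major is Gb Ab Bb Cb Db Eb F; Gb is degree 1, and the triad built there (Gb-Bb-Db) is major, so it is I.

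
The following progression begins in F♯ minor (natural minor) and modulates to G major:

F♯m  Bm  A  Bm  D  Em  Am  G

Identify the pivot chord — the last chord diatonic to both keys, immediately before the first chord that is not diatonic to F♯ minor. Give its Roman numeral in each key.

D — VI in F♯ minor, V in G major

Chords diatonic to F♯ minor: F♯m, G♯dim, A, Bm, C♯m, D, E.
Reading the progression, the first chord not in that set is Em, so the modulation leaves F♯ minor there.
The chord immediately before Em is D, which is diatonic to both keys: VI in F♯ minor and V in G major.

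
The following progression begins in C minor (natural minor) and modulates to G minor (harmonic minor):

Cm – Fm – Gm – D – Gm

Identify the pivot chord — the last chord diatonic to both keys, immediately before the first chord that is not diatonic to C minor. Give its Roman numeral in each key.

Chords diatonic to C minor: Cm, Ddim, Eb, Fm, Gm, Ab, Bb.
Reading the progression, the first chord not in that set is D, so the modulation leaves C minor there.
The chord immediately before D is Gm, which is diatonic to both keys: v in C minor and i in G minor.

Gm — v in C minor, i in G minor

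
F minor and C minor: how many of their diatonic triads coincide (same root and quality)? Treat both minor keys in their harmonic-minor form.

Diatonic triads of F minor (harmonic minor): F minor (i), G diminished (ii°), Ab augmented (III+), Bb minor (iv), C major (V), Db major (VI), E diminished (vii°).
Diatonic triads of C minor (harmonic minor): C minor (i), D diminished (ii°), Eb augmented (III+), F minor (iv), G major (V), Ab major (VI), B diminished (vii°).
Matching root and quality in both lists: F minor.
That gives 1 common triad.

1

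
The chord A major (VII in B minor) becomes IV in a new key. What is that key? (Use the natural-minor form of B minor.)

E major

The numeral IV denotes a major triad on scale degree 4. With A on degree 4, the tonic of the new key is E.
Degree 4 carries a major triad in major keys, so the destination is E major.
Check: the diatonic triads of E major are E (I), F♯m (ii), G♯m (iii), A (IV), B (V), C♯m (vi), D♯dim (vii°) — A major is indeed IV.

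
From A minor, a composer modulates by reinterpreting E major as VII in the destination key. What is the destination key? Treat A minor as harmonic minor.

The numeral VII denotes a major triad on scale degree 7. With E on degree 7, the tonic of the new key is F#.
Degree 7 carries a major triad in natural-minor keys, so the destination is F# minor.
Check: the diatonic triads of F# minor (natural minor) are F#m (i), G#dim (ii°), A (III), Bm (iv), C#m (v), D (VI), E (VII) — E major is indeed VII.

F# minor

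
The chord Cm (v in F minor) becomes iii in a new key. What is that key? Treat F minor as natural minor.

Ab major

The numeral iii denotes a minor triad on scale degree 3. With C on degree 3, the tonic of the new key is Ab.
Degree 3 carries a minor triad in major keys, so the destination is Ab major.
Check: the diatonic triads of Ab major are Ab (I), Bbm (ii), Cm (iii), Db (IV), Eb (V), Fm (vi), Gdim (vii°) — Cm is indeed iii.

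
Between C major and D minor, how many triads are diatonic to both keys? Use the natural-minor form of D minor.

Diatonic triads of C major: C (I), Dm (ii), Em (iii), F (IV), G (V), Am (vi), Bdim (vii°).
Diatonic triads of D minor (natural minor): Dm (i), Edim (ii°), F (III), Gm (iv), Am (v), Bb (VI), C (VII).
Matching root and quality in both lists: C, Dm, F, Am.
That gives 4 common triads.

4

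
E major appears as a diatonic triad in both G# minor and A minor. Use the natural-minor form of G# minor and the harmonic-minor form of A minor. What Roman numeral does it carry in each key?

The scale of G# minor (natural minor) is G# A# B C# D# E F#; E is degree 6, and the triad built there (E-G#-B) is major, so it is VI.
The scale of A minor (harmonic minor) is A B C D E F G#; E is degree 5, and the triad built there (E-G#-B) is major, so it is V.

VI in G# minor; V in A minor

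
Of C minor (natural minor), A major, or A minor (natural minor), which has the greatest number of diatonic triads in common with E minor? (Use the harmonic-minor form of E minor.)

Triads of E minor (harmonic minor): Em (i), F#dim (ii°), Gaug (III+), Am (iv), B (V), C (VI), D#dim (vii°).
C minor (natural minor) shares 0: none.
A major shares 0: none.
A minor (natural minor) shares 3: Em, Am, C.
The most common triads (3) are shared with A minor.

A minor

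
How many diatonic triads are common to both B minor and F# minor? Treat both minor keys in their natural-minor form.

4

Diatonic triads of B minor (natural minor): B minor (i), C# diminished (ii°), D major (III), E minor (iv), F# minor (v), G major (VI), A major (VII).
Diatonic triads of F# minor (natural minor): F# minor (i), G# diminished (ii°), A major (III), B minor (iv), C# minor (v), D major (VI), E major (VII).
Matching root and quality in both lists: B minor, D major, F# minor, A major.
That gives 4 common triads.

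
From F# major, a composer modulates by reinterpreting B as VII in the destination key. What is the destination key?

C# minor

The numeral VII denotes a major triad on scale degree 7. With B on degree 7, the tonic of the new key is C#.
Degree 7 carries a major triad in natural-minor keys, so the destination is C# minor.
Check: the diatonic triads of C# minor (natural minor) are C#m (i), D#dim (ii°), E (III), F#m (iv), G#m (v), A (VI), B (VII) — B is indeed VII.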